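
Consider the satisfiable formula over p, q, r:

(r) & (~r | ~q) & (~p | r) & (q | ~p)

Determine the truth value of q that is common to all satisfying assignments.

False

Suppose q = 1.
From the singleton clause (r), r = 1.
Now (~r) is unsatisfied and unit — conflict.
So every satisfying assignment has q = False.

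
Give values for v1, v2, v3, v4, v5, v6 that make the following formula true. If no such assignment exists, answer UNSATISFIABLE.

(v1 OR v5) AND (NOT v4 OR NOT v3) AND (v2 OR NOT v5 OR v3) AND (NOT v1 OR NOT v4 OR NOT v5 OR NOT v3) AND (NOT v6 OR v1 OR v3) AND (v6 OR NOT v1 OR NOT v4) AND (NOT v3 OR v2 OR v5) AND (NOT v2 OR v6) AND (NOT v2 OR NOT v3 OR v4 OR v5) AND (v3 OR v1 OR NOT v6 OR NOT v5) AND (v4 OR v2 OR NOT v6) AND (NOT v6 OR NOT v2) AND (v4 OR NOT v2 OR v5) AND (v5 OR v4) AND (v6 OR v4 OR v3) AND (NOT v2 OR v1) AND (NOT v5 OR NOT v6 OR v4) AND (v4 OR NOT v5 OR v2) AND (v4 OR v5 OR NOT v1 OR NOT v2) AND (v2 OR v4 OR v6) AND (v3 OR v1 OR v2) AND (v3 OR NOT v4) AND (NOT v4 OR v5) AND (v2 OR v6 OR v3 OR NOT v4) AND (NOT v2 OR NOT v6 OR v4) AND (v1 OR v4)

UNSATISFIABLE

Suppose v1 = true.
Suppose v4 = false.
(v5) alone gives v5 = true.
(NOT v6) alone gives v6 = false.
(NOT v2) alone gives v2 = false.
That conflicts with the unit clause (v2).
That branch fails; take v4 = true instead.
(NOT v3) alone gives v3 = false.
That conflicts with the unit clause (v3).
Both values of v4 lead to a conflict.
That branch fails; take v1 = false instead.
(v5) alone gives v5 = true.
(NOT v2) alone gives v2 = false.
(v3) alone gives v3 = true.
(NOT v4) alone gives v4 = false.
That conflicts with the unit clause (v4).
Both values of v1 lead to a conflict.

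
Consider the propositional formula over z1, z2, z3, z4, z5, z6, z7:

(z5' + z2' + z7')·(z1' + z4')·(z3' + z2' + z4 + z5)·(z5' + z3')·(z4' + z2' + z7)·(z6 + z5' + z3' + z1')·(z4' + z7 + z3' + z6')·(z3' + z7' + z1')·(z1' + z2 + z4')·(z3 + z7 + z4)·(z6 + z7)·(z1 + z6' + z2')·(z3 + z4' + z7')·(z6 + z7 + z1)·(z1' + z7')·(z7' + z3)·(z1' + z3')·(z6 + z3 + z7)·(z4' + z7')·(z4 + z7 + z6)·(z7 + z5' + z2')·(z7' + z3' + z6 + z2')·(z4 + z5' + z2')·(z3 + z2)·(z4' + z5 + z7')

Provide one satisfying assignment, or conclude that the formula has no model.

z1=0; z2=0; z3=1; z4=0; z5=0; z6=1; z7=0

Case z1 = 0:
Case z5 = 0:
Case z6 = 1:
From the singleton clause (z2'), z2 = 0.
From the singleton clause (z3), z3 = 1.
Case z4 = 0:
Every clause is now satisfied; z7 is unconstrained.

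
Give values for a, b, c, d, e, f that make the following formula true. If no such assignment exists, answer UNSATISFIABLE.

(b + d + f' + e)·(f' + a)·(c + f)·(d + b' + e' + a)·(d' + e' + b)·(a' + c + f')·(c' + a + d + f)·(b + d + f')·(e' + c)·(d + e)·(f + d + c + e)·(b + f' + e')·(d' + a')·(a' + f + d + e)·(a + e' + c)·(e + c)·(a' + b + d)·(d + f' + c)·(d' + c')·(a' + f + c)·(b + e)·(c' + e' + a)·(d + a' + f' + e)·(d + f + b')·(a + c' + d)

Try f = 1.
The clause (a) is unit, so a = 1.
The clause (c) is unit, so c = 1.
The clause (d') is unit, so d = 0.
The clause (b) is unit, so b = 1.
The clause (e) is unit, so e = 1.
All clauses are satisfied.

a ↦ 1, b ↦ 1, c ↦ 1, d ↦ 0, e ↦ 1, f ↦ 1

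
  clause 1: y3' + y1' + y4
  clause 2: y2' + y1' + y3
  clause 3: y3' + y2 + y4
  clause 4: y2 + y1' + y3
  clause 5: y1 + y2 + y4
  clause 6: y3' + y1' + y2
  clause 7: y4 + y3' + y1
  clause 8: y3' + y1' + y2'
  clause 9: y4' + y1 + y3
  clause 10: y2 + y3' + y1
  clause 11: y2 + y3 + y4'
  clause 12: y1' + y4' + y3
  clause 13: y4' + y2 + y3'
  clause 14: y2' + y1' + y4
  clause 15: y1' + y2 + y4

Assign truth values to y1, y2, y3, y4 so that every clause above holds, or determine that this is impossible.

Case y3 = 0:
Case y2 = 1:
Unit clause (y1') forces y1 = 0.
Unit clause (y4') forces y4 = 0.
All clauses are satisfied.

y1: 0, y2: 1, y3: 0, y4: 0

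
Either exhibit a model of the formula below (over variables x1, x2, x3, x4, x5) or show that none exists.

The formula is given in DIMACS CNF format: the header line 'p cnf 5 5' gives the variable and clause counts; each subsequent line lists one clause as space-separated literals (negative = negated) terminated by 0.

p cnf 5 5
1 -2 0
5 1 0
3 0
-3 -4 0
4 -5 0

x1: True,  x2: True,  x3: True,  x4: False,  x5: False

(x3) alone gives x3 = True.
(¬x4) alone gives x4 = False.
(¬x5) alone gives x5 = False.
(x1) alone gives x1 = True.
No clause remains; x2 is free.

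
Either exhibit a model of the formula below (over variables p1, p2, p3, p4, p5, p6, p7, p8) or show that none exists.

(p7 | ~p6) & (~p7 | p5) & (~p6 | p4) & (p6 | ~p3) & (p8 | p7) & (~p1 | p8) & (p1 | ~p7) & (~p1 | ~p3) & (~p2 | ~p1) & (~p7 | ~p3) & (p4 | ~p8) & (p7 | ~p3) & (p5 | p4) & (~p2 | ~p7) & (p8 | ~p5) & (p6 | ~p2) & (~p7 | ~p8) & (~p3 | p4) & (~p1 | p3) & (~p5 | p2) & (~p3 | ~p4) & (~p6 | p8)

Case p7 = 0:
Unit clause (~p6) forces p6 = 0.
Unit clause (~p3) forces p3 = 0.
Unit clause (p8) forces p8 = 1.
Unit clause (p4) forces p4 = 1.
Unit clause (~p2) forces p2 = 0.
Unit clause (~p1) forces p1 = 0.
Unit clause (~p5) forces p5 = 0.
This assignment satisfies each clause.

p1 ↦ 0; p2 ↦ 0; p3 ↦ 0; p4 ↦ 1; p5 ↦ 0; p6 ↦ 0; p7 ↦ 0; p8 ↦ 1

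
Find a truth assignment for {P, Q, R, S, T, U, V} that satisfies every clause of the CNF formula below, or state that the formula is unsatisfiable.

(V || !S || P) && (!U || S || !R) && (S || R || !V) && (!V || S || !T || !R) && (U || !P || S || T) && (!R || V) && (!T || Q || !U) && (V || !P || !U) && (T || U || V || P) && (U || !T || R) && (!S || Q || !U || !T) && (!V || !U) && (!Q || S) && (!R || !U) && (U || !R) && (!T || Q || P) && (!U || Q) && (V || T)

P ↦ true,  Q ↦ true,  R ↦ false,  S ↦ true,  T ↦ false,  U ↦ false,  V ↦ true

Suppose R = false.
Suppose S = true.
Suppose V = true.
From the singleton clause (!U), U = false.
From the singleton clause (!T), T = false.
Every clause is now satisfied; P, Q are unconstrained.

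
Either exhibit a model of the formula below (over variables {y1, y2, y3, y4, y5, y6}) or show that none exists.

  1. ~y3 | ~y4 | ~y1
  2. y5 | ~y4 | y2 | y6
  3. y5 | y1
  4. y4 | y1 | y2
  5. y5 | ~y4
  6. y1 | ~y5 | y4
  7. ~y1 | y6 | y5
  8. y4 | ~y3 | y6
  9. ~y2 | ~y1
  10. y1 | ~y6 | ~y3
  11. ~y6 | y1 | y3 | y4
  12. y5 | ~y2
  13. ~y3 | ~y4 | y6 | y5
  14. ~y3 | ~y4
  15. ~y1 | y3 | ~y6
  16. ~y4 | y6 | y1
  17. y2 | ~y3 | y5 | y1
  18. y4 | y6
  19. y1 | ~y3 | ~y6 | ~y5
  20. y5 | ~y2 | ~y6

Case y5 = 1:
Case y1 = 1:
The clause (~y2) is unit, so y2 = 0.
Case y3 = 1:
The clause (~y4) is unit, so y4 = 0.
The clause (y6) is unit, so y6 = 1.
This assignment satisfies each clause.

y1: 1; y2: 0; y3: 1; y4: 0; y5: 1; y6: 1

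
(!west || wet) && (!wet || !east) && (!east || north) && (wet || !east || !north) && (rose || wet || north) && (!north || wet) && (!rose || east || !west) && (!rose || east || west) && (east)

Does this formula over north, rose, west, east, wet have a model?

Unsatisfiable

(east) alone gives east = true.
(!wet) alone gives wet = false.
(!west) alone gives west = false.
(north) alone gives north = true.
Now (!north) is unsatisfied and unit — conflict.
No assignment satisfies every clause.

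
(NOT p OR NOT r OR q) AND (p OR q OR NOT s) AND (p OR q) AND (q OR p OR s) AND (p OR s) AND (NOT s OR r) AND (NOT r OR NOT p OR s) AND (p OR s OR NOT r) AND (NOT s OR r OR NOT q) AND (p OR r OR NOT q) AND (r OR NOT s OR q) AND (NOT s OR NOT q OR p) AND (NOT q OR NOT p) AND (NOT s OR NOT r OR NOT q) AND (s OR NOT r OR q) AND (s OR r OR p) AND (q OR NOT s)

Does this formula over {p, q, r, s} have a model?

Try p = true.
(NOT q) alone gives q = false.
(NOT r) alone gives r = false.
(NOT s) alone gives s = false.
All clauses are satisfied.
A satisfying assignment: p: true,  q: false,  r: false,  s: false.

Satisfiable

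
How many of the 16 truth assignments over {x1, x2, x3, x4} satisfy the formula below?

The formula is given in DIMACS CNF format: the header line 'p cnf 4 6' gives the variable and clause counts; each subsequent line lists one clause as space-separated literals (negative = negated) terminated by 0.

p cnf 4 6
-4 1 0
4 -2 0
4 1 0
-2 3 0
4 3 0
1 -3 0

4

There are 2^4 = 16 truth assignments over (x1, x2, x3, x4).
Split on x3. With x3 = True, the clauses containing x3 are satisfied and ¬x3 drops from the rest; 3 of the 2^3 = 8 assignments to the other variables satisfy what remains.
With x3 = False, by the same count on the reduced clause set, 1 assignment works.
(One model: x1=T, x2=F, x3=F, x4=T.)
Total: 3 + 1 = 4.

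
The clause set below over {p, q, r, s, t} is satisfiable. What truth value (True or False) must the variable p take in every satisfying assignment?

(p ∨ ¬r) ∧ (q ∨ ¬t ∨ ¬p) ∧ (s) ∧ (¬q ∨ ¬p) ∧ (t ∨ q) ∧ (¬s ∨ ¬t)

Suppose p = True.
Unit clause (s) forces s = True.
Unit clause (¬q) forces q = False.
Unit clause (¬t) forces t = False.
That conflicts with the unit clause (t).
So every satisfying assignment has p = False.

False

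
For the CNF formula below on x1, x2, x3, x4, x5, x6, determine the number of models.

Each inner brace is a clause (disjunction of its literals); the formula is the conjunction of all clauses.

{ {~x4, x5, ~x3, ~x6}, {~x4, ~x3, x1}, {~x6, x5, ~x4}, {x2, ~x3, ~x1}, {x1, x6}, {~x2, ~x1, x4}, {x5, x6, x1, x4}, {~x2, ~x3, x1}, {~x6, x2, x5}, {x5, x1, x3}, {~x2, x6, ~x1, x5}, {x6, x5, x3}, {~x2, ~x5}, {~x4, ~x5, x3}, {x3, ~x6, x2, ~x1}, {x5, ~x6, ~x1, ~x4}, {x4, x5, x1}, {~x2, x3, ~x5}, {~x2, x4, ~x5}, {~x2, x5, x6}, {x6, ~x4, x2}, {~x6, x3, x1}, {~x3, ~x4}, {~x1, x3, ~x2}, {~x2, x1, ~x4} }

There are 2^6 = 64 truth assignments over (x1, x2, x3, x4, x5, x6).
Split on x2. With x2 = 1, the clauses containing x2 are satisfied and ~x2 drops from the rest; 0 of the 2^5 = 32 assignments to the other variables satisfy what remains.
With x2 = 0, by the same count on the reduced clause set, 2 assignments work.
Total: 0 + 2 = 2.

2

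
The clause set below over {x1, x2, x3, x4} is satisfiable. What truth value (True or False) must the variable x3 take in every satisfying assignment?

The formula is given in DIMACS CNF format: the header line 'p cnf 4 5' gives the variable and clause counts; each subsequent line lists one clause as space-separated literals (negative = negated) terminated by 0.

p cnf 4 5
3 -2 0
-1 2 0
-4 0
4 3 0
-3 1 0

True

Suppose x3 = False.
(¬x2) alone gives x2 = False.
(¬x1) alone gives x1 = False.
(¬x4) alone gives x4 = False.
That conflicts with the unit clause (x4).
So every satisfying assignment has x3 = True.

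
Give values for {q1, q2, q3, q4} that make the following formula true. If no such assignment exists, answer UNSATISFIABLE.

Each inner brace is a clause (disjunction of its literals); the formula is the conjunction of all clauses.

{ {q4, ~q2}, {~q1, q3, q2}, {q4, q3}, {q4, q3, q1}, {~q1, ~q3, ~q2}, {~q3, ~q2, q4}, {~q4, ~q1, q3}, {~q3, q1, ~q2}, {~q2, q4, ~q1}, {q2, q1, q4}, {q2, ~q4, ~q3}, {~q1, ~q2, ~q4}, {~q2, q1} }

Suppose q4 = 1.
Suppose q1 = 0.
(~q2) alone gives q2 = 0.
(~q3) alone gives q3 = 0.
This assignment satisfies each clause.

q1 ↦ 0; q2 ↦ 0; q3 ↦ 0; q4 ↦ 1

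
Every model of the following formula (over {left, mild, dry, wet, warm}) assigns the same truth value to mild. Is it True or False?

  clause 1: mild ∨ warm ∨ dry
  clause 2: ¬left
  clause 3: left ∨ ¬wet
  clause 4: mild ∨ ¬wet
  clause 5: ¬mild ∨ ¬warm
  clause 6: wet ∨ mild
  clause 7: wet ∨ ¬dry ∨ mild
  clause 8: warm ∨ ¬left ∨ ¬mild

Suppose mild = False.
From the singleton clause (¬left), left = False.
From the singleton clause (¬wet), wet = False.
That conflicts with the unit clause (wet).
So every satisfying assignment has mild = True.

True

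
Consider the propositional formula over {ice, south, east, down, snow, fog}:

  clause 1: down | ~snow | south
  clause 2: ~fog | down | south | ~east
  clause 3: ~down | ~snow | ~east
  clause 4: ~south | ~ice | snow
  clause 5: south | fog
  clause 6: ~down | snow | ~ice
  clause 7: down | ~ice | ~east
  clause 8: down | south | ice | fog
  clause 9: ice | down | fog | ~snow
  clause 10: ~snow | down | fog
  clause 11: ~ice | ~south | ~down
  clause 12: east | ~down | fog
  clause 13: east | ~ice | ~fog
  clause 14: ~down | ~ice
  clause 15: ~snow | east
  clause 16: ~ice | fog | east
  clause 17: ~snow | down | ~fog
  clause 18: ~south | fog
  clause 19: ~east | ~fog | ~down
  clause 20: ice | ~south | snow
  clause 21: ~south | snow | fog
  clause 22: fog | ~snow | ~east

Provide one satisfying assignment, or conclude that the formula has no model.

Branch on south: set south = 0.
From the singleton clause (fog), fog = 1.
Branch on down: set down = 0.
From the singleton clause (~snow), snow = 0.
From the singleton clause (~east), east = 0.
From the singleton clause (~ice), ice = 0.
Every clause now holds.

ice: 0,  south: 0,  east: 0,  down: 0,  snow: 0,  fog: 1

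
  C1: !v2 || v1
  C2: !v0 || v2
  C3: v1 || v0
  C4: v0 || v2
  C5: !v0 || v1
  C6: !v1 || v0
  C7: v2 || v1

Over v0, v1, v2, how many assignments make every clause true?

There are 2^3 = 8 truth assignments over (v0, v1, v2).
Check each against the 7 clauses (columns in the order v0, v1, v2):
  F F F  ✗ fails (v1 || v0)
  F F T  ✗ fails (!v2 || v1)
  F T F  ✗ fails (v0 || v2)
  F T T  ✗ fails (!v1 || v0)
  T F F  ✗ fails (!v0 || v2)
  T F T  ✗ fails (!v2 || v1)
  T T F  ✗ fails (!v0 || v2)
  T T T  ✓ satisfies all
1 of the 8 rows is a model.

1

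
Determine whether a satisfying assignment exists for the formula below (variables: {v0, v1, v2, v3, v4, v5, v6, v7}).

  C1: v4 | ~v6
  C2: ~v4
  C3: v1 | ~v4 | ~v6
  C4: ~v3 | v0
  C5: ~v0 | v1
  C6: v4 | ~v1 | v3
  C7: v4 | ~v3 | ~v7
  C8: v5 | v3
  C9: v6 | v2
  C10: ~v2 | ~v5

Yes, satisfiable

From the singleton clause (~v4), v4 = 0.
From the singleton clause (~v6), v6 = 0.
From the singleton clause (v2), v2 = 1.
From the singleton clause (~v5), v5 = 0.
From the singleton clause (v3), v3 = 1.
From the singleton clause (v0), v0 = 1.
From the singleton clause (v1), v1 = 1.
From the singleton clause (~v7), v7 = 0.
Every clause now holds.
A satisfying assignment: v0 ↦ 1, v1 ↦ 1, v2 ↦ 1, v3 ↦ 1, v4 ↦ 0, v5 ↦ 0, v6 ↦ 0, v7 ↦ 0.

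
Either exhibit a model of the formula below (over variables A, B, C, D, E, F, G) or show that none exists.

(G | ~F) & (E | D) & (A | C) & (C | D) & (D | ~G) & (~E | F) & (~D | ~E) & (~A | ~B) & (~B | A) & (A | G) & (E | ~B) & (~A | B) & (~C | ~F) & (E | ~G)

UNSATISFIABLE

Suppose G = 1.
(D) alone gives D = 1.
(~E) alone gives E = 0.
That conflicts with the unit clause (E).
So G must be the other value — set G = 0.
(~F) alone gives F = 0.
(~E) alone gives E = 0.
(D) alone gives D = 1.
(A) alone gives A = 1.
(~B) alone gives B = 0.
That conflicts with the unit clause (B).
Neither G = 1 nor G = 0 works.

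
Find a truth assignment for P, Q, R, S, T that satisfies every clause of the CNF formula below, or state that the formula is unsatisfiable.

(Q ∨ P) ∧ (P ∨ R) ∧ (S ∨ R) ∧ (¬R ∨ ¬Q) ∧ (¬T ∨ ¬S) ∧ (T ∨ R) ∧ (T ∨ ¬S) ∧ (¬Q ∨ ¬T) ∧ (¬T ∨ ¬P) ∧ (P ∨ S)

P ↦ True; Q ↦ False; R ↦ True; S ↦ False; T ↦ False

Case Q = False:
(P) alone gives P = True.
(¬T) alone gives T = False.
(R) alone gives R = True.
(¬S) alone gives S = False.
This assignment satisfies each clause.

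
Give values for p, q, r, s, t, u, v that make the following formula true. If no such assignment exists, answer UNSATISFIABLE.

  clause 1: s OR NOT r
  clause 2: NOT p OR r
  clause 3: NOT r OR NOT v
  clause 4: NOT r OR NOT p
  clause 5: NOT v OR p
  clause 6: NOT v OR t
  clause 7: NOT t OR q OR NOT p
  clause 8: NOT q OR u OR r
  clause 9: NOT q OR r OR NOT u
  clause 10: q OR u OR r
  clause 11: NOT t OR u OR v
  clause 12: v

(v) alone gives v = true.
(NOT r) alone gives r = false.
(NOT p) alone gives p = false.
But (p) is also a unit clause — contradiction.

UNSATISFIABLE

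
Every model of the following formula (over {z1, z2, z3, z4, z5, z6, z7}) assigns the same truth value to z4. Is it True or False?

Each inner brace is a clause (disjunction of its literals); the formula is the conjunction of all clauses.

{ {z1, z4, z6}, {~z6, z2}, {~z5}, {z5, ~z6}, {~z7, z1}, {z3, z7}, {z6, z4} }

Suppose z4 = 0.
The clause (~z5) is unit, so z5 = 0.
The clause (~z6) is unit, so z6 = 0.
That conflicts with the unit clause (z6).
So every satisfying assignment has z4 = True.

True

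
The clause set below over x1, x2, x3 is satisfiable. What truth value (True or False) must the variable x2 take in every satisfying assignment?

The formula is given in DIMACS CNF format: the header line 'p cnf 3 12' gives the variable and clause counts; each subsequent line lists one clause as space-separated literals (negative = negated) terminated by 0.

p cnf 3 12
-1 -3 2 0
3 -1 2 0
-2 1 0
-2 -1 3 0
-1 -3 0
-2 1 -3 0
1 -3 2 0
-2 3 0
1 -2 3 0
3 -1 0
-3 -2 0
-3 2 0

Suppose x2 = True.
From the singleton clause (x1), x1 = True.
From the singleton clause (x3), x3 = True.
That conflicts with the unit clause (¬x3).
So every satisfying assignment has x2 = False.

False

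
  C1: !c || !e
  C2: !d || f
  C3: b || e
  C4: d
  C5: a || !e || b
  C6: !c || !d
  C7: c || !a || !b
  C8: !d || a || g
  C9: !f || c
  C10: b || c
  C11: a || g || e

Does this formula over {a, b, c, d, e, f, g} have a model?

The clause (d) is unit, so d = true.
The clause (f) is unit, so f = true.
The clause (!c) is unit, so c = false.
But (c) is also a unit clause — contradiction.
No assignment satisfies every clause.

No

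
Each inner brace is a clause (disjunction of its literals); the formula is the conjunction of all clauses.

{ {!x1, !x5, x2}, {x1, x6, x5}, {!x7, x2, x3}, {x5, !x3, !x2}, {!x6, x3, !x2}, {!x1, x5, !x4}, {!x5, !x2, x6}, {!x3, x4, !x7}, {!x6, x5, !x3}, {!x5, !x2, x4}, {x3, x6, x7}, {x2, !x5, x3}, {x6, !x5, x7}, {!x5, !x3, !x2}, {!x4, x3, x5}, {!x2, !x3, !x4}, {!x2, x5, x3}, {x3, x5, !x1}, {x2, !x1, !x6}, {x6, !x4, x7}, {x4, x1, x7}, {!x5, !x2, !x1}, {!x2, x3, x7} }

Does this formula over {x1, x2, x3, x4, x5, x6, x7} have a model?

Branch on x1: set x1 = false.
Branch on x6: set x6 = true.
Branch on x3: set x3 = true.
Unit clause (x5) forces x5 = true.
Unit clause (!x2) forces x2 = false.
Branch on x4: set x4 = true.
Every clause is now satisfied; x7 is unconstrained.
A satisfying assignment: x1: false,  x2: false,  x3: true,  x4: true,  x5: true,  x6: true,  x7: true.

Yes, satisfiable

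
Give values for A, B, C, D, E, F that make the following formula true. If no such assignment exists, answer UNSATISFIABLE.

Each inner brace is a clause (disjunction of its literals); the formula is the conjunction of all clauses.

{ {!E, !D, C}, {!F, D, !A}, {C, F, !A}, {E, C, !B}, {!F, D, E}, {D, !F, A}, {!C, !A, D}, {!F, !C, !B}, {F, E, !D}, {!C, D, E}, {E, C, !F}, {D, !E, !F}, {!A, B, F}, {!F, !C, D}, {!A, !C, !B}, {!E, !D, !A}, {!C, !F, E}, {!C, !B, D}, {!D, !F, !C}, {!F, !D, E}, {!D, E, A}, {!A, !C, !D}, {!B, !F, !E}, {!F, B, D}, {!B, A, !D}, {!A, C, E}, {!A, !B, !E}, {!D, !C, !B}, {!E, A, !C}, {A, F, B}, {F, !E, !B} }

Branch on E: set E = false.
Branch on C: set C = true.
From the singleton clause (D), D = true.
From the singleton clause (F), F = true.
Now (!F) is unsatisfied and unit — conflict.
That branch fails; take C = false instead.
From the singleton clause (!B), B = false.
From the singleton clause (!F), F = false.
From the singleton clause (!A), A = false.
Now (A) is unsatisfied and unit — conflict.
Neither C = true nor C = false works.
That branch fails; take E = true instead.
Branch on D: set D = false.
From the singleton clause (!F), F = false.
From the singleton clause (!B), B = false.
From the singleton clause (!A), A = false.
Now (A) is unsatisfied and unit — conflict.
That branch fails; take D = true instead.
From the singleton clause (C), C = true.
From the singleton clause (!A), A = false.
Now (A) is unsatisfied and unit — conflict.
Neither D = true nor D = false works.
Neither E = true nor E = false works.

UNSATISFIABLE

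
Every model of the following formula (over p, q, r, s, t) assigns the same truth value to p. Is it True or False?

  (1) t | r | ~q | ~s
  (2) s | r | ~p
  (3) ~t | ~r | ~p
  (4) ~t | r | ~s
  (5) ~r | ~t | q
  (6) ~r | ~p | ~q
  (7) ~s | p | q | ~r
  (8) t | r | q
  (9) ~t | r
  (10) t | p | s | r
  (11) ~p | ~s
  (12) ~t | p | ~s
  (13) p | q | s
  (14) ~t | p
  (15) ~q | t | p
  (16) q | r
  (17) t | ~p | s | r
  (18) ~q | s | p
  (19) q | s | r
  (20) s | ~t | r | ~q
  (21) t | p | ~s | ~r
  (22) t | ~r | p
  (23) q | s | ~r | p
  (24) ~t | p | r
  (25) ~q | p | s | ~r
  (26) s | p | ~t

True

Suppose p = 0.
Unit clause (~t) forces t = 0.
Unit clause (~q) forces q = 0.
Unit clause (r) forces r = 1.
That conflicts with the unit clause (~r).
So every satisfying assignment has p = True.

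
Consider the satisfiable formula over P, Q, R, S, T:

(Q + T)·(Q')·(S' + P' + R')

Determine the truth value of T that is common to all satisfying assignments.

True

Suppose T = 0.
From the singleton clause (Q), Q = 1.
That conflicts with the unit clause (Q').
So every satisfying assignment has T = True.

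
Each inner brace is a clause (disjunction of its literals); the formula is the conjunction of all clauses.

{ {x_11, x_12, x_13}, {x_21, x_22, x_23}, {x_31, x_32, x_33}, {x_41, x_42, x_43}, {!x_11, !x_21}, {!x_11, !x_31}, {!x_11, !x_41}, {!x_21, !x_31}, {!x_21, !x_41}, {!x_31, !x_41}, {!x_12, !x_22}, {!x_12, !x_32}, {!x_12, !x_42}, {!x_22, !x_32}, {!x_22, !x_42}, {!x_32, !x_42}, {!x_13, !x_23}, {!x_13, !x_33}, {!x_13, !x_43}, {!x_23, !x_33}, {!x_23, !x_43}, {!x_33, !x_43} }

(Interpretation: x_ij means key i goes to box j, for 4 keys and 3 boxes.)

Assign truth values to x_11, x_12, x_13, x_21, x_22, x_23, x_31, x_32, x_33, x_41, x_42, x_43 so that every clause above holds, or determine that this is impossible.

UNSATISFIABLE

Try x_11 = false.
Try x_12 = true.
(!x_22) alone gives x_22 = false.
(!x_32) alone gives x_32 = false.
(!x_42) alone gives x_42 = false.
Try x_21 = true.
(!x_31) alone gives x_31 = false.
(x_33) alone gives x_33 = true.
(!x_41) alone gives x_41 = false.
(x_43) alone gives x_43 = true.
Now (!x_43) is unsatisfied and unit — conflict.
Backtrack on x_21: now try x_21 = false.
(x_23) alone gives x_23 = true.
(!x_13) alone gives x_13 = false.
(!x_33) alone gives x_33 = false.
(x_31) alone gives x_31 = true.
(!x_41) alone gives x_41 = false.
(x_43) alone gives x_43 = true.
Now (!x_43) is unsatisfied and unit — conflict.
Neither x_21 = true nor x_21 = false works.
Backtrack on x_12: now try x_12 = false.
(x_13) alone gives x_13 = true.
(!x_23) alone gives x_23 = false.
(!x_33) alone gives x_33 = false.
(!x_43) alone gives x_43 = false.
Try x_21 = true.
(!x_31) alone gives x_31 = false.
(x_32) alone gives x_32 = true.
(!x_41) alone gives x_41 = false.
(x_42) alone gives x_42 = true.
Now (!x_42) is unsatisfied and unit — conflict.
Backtrack on x_21: now try x_21 = false.
(x_22) alone gives x_22 = true.
(!x_32) alone gives x_32 = false.
(x_31) alone gives x_31 = true.
(!x_41) alone gives x_41 = false.
(x_42) alone gives x_42 = true.
Now (!x_42) is unsatisfied and unit — conflict.
Neither x_21 = true nor x_21 = false works.
Neither x_12 = true nor x_12 = false works.
Backtrack on x_11: now try x_11 = true.
(!x_21) alone gives x_21 = false.
(!x_31) alone gives x_31 = false.
(!x_41) alone gives x_41 = false.
Try x_22 = true.
(!x_12) alone gives x_12 = false.
(!x_32) alone gives x_32 = false.
(x_33) alone gives x_33 = true.
(!x_42) alone gives x_42 = false.
(x_43) alone gives x_43 = true.
Now (!x_43) is unsatisfied and unit — conflict.
Backtrack on x_22: now try x_22 = false.
(x_23) alone gives x_23 = true.
(!x_13) alone gives x_13 = false.
(!x_33) alone gives x_33 = false.
(x_32) alone gives x_32 = true.
(!x_12) alone gives x_12 = false.
(!x_42) alone gives x_42 = false.
(x_43) alone gives x_43 = true.
Now (!x_43) is unsatisfied and unit — conflict.
Neither x_22 = true nor x_22 = false works.
Neither x_11 = true nor x_11 = false works.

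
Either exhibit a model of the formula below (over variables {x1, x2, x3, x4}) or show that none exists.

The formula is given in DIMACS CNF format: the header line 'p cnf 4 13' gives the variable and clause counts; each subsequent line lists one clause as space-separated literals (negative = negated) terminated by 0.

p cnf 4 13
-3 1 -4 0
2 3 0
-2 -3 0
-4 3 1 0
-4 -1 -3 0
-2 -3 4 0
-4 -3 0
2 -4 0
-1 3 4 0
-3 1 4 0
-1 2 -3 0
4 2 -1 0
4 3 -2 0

Suppose x2 = True.
Unit clause (¬x3) forces x3 = False.
Unit clause (x4) forces x4 = True.
Unit clause (x1) forces x1 = True.
This assignment satisfies each clause.

x1: True,  x2: True,  x3: False,  x4: True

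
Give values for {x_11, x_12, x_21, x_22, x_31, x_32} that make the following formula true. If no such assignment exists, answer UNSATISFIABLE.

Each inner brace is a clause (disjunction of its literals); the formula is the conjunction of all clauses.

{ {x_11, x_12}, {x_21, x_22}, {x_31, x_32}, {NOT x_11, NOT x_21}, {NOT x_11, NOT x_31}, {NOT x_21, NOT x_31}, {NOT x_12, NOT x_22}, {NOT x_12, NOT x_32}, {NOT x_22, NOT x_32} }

Branch on x_11: set x_11 = true.
From the singleton clause (NOT x_21), x_21 = false.
From the singleton clause (x_22), x_22 = true.
From the singleton clause (NOT x_31), x_31 = false.
From the singleton clause (x_32), x_32 = true.
But (NOT x_32) is also a unit clause — contradiction.
Backtrack on x_11: now try x_11 = false.
From the singleton clause (x_12), x_12 = true.
From the singleton clause (NOT x_22), x_22 = false.
From the singleton clause (x_21), x_21 = true.
From the singleton clause (NOT x_31), x_31 = false.
From the singleton clause (x_32), x_32 = true.
But (NOT x_32) is also a unit clause — contradiction.
Either choice for x_11 ends in contradiction.

UNSATISFIABLE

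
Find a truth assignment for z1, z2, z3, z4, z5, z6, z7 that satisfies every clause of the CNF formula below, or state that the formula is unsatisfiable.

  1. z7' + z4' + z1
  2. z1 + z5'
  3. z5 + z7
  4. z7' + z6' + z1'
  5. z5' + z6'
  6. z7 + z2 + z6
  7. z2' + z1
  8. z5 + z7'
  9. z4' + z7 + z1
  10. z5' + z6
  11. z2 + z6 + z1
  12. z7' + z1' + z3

UNSATISFIABLE

Case z1 = 1:
Case z5 = 1:
(z6') alone gives z6 = 0.
That conflicts with the unit clause (z6).
Backtrack on z5: now try z5 = 0.
(z7) alone gives z7 = 1.
That conflicts with the unit clause (z7').
Both values of z5 lead to a conflict.
Backtrack on z1: now try z1 = 0.
(z5') alone gives z5 = 0.
(z7) alone gives z7 = 1.
That conflicts with the unit clause (z7').
Both values of z1 lead to a conflict.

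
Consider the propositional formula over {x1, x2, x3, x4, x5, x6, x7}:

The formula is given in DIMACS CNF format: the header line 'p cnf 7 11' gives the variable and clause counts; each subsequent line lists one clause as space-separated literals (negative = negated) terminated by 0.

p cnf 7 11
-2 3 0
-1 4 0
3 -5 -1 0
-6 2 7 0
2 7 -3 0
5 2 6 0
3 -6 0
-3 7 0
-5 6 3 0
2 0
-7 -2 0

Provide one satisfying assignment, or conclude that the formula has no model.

The clause (x2) is unit, so x2 = True.
The clause (x3) is unit, so x3 = True.
The clause (x7) is unit, so x7 = True.
Now (¬x7) is unsatisfied and unit — conflict.

UNSATISFIABLE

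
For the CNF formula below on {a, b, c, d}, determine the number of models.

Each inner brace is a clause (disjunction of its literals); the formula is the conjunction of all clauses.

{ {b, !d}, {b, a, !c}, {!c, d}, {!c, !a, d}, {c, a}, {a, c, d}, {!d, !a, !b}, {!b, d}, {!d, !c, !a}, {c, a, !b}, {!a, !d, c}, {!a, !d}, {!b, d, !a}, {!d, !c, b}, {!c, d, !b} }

2

There are 2^4 = 16 truth assignments over (a, b, c, d).
Split on a. With a = true, the clauses containing a are satisfied and !a drops from the rest; 1 of the 2^3 = 8 assignments to the other variables satisfy what remains.
With a = false, by the same count on the reduced clause set, 1 assignment works.
(One model: a=F, b=T, c=T, d=T.)
Total: 1 + 1 = 2.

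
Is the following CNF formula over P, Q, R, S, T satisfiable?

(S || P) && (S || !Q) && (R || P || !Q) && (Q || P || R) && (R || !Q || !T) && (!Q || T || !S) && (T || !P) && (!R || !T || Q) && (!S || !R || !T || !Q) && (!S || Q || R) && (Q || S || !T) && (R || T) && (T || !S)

No, unsatisfiable

Suppose S = true.
Unit clause (T) forces T = true.
Suppose R = true.
Unit clause (Q) forces Q = true.
Now (!Q) is unsatisfied and unit — conflict.
That branch fails; take R = false instead.
Unit clause (!Q) forces Q = false.
Now (Q) is unsatisfied and unit — conflict.
Neither R = true nor R = false works.
That branch fails; take S = false instead.
Unit clause (P) forces P = true.
Unit clause (!Q) forces Q = false.
Unit clause (T) forces T = true.
Now (!T) is unsatisfied and unit — conflict.
Neither S = true nor S = false works.
No assignment satisfies every clause.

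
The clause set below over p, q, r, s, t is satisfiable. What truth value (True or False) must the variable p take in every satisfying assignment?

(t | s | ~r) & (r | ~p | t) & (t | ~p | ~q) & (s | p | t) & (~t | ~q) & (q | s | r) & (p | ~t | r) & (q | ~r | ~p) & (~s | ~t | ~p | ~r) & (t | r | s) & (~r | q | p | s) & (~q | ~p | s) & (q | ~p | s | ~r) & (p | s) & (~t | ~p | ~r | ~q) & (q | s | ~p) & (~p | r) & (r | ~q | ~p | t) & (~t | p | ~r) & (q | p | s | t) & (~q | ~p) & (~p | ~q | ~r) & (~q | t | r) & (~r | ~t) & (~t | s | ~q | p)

Suppose p = 1.
Unit clause (r) forces r = 1.
Unit clause (q) forces q = 1.
But (~q) is also a unit clause — contradiction.
So every satisfying assignment has p = False.

False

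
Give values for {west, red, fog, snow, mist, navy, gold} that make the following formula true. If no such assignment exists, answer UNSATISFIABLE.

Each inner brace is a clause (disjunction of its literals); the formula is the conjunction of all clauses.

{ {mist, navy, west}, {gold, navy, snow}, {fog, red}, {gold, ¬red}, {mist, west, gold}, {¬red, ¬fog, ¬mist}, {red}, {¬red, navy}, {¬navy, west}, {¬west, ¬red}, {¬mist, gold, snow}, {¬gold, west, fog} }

UNSATISFIABLE

(red) alone gives red = True.
(gold) alone gives gold = True.
(navy) alone gives navy = True.
(west) alone gives west = True.
But (¬west) is also a unit clause — contradiction.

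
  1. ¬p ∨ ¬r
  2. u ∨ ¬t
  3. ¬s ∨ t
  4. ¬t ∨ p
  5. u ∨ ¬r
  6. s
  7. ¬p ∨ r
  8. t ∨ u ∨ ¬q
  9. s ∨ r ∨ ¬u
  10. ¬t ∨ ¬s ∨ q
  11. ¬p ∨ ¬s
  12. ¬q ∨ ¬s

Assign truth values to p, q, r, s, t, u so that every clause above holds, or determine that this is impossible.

UNSATISFIABLE

Unit clause (s) forces s = True.
Unit clause (t) forces t = True.
Unit clause (u) forces u = True.
Unit clause (p) forces p = True.
That conflicts with the unit clause (¬p).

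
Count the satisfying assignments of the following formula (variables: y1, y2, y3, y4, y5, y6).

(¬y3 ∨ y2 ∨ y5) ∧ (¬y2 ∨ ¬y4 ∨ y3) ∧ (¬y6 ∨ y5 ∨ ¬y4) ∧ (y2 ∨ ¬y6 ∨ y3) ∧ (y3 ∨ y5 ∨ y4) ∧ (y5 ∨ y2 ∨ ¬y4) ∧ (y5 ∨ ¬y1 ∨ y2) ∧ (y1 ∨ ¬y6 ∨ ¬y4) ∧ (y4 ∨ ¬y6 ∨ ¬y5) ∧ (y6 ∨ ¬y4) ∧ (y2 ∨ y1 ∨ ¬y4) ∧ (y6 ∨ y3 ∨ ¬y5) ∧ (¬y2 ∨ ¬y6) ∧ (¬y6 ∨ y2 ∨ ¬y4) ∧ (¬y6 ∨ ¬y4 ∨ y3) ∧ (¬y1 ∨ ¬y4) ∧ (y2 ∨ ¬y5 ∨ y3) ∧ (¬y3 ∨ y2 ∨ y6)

There are 2^6 = 64 truth assignments over (y1, y2, y3, y4, y5, y6).
Split on y4. With y4 = True, the clauses containing y4 are satisfied and ¬y4 drops from the rest; 0 of the 2^5 = 32 assignments to the other variables satisfy what remains.
With y4 = False, by the same count on the reduced clause set, 4 assignments work.
(One model: y1=F, y2=T, y3=T, y4=F, y5=F, y6=F.)
Total: 0 + 4 = 4.

4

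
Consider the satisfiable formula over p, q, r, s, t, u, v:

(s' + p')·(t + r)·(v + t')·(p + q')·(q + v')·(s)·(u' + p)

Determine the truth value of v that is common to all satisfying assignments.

False

Suppose v = 1.
The clause (q) is unit, so q = 1.
The clause (p) is unit, so p = 1.
The clause (s') is unit, so s = 0.
But (s) is also a unit clause — contradiction.
So every satisfying assignment has v = False.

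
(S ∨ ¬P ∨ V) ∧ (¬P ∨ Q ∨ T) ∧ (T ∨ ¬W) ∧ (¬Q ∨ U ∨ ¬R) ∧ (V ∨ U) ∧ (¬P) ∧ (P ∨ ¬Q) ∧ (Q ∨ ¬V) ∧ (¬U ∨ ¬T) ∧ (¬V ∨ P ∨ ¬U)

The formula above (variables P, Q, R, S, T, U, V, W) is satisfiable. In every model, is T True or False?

Suppose T = True.
(¬P) alone gives P = False.
(¬Q) alone gives Q = False.
(¬V) alone gives V = False.
(U) alone gives U = True.
Now (¬U) is unsatisfied and unit — conflict.
So every satisfying assignment has T = False.

False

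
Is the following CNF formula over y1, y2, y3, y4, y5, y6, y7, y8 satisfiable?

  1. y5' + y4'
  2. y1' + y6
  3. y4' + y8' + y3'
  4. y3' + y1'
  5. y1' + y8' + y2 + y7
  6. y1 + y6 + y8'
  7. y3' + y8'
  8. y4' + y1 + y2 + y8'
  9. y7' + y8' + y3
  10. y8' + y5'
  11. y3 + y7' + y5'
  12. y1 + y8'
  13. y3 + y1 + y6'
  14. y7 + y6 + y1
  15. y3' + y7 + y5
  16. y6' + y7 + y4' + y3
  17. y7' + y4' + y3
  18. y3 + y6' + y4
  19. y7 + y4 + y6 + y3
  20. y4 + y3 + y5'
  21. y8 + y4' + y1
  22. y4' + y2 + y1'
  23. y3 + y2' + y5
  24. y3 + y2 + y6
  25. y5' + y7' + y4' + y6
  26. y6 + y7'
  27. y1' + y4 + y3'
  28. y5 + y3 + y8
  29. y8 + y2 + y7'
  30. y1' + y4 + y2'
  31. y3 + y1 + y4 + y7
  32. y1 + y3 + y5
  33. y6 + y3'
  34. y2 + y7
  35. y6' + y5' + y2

Satisfiable

Case y5 = 1:
(y4') alone gives y4 = 0.
(y8') alone gives y8 = 0.
(y3) alone gives y3 = 1.
(y1') alone gives y1 = 0.
(y6) alone gives y6 = 1.
(y2) alone gives y2 = 1.
No clause remains; y7 is free.
A satisfying assignment: y1=0,  y2=1,  y3=1,  y4=0,  y5=1,  y6=1,  y7=1,  y8=0.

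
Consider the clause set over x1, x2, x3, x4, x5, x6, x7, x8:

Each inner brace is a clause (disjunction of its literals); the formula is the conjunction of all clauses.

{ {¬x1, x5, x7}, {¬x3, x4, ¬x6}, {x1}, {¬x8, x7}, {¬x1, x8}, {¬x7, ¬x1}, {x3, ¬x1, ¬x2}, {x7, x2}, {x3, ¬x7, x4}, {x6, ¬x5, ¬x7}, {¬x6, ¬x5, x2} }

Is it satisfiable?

Unit clause (x1) forces x1 = True.
Unit clause (x8) forces x8 = True.
Unit clause (x7) forces x7 = True.
Now (¬x7) is unsatisfied and unit — conflict.
No assignment satisfies every clause.

No, unsatisfiable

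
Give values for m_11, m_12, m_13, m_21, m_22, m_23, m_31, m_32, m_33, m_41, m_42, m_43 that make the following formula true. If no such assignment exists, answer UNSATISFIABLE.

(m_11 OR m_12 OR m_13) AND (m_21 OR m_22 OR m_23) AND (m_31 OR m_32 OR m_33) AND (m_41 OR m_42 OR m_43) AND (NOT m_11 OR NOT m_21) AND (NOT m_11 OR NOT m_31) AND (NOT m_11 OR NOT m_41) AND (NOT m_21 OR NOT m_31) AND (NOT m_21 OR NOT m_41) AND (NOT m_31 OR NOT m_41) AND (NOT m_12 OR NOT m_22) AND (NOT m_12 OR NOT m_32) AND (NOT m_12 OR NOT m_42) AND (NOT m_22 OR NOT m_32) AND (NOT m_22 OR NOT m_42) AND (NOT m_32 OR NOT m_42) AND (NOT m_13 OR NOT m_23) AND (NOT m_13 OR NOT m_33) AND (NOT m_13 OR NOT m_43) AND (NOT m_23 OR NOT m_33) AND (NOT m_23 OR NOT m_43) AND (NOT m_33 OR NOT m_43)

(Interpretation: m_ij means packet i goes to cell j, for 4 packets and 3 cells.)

Case m_11 = false:
Case m_12 = true:
Unit clause (NOT m_22) forces m_22 = false.
Unit clause (NOT m_32) forces m_32 = false.
Unit clause (NOT m_42) forces m_42 = false.
Case m_21 = true:
Unit clause (NOT m_31) forces m_31 = false.
Unit clause (m_33) forces m_33 = true.
Unit clause (NOT m_41) forces m_41 = false.
Unit clause (m_43) forces m_43 = true.
Now (NOT m_43) is unsatisfied and unit — conflict.
That branch fails; take m_21 = false instead.
Unit clause (m_23) forces m_23 = true.
Unit clause (NOT m_13) forces m_13 = false.
Unit clause (NOT m_33) forces m_33 = false.
Unit clause (m_31) forces m_31 = true.
Unit clause (NOT m_41) forces m_41 = false.
Unit clause (m_43) forces m_43 = true.
Now (NOT m_43) is unsatisfied and unit — conflict.
Both values of m_21 lead to a conflict.
That branch fails; take m_12 = false instead.
Unit clause (m_13) forces m_13 = true.
Unit clause (NOT m_23) forces m_23 = false.
Unit clause (NOT m_33) forces m_33 = false.
Unit clause (NOT m_43) forces m_43 = false.
Case m_21 = true:
Unit clause (NOT m_31) forces m_31 = false.
Unit clause (m_32) forces m_32 = true.
Unit clause (NOT m_41) forces m_41 = false.
Unit clause (m_42) forces m_42 = true.
Now (NOT m_42) is unsatisfied and unit — conflict.
That branch fails; take m_21 = false instead.
Unit clause (m_22) forces m_22 = true.
Unit clause (NOT m_32) forces m_32 = false.
Unit clause (m_31) forces m_31 = true.
Unit clause (NOT m_41) forces m_41 = false.
Unit clause (m_42) forces m_42 = true.
Now (NOT m_42) is unsatisfied and unit — conflict.
Both values of m_21 lead to a conflict.
Both values of m_12 lead to a conflict.
That branch fails; take m_11 = true instead.
Unit clause (NOT m_21) forces m_21 = false.
Unit clause (NOT m_31) forces m_31 = false.
Unit clause (NOT m_41) forces m_41 = false.
Case m_22 = true:
Unit clause (NOT m_12) forces m_12 = false.
Unit clause (NOT m_32) forces m_32 = false.
Unit clause (m_33) forces m_33 = true.
Unit clause (NOT m_42) forces m_42 = false.
Unit clause (m_43) forces m_43 = true.
Now (NOT m_43) is unsatisfied and unit — conflict.
That branch fails; take m_22 = false instead.
Unit clause (m_23) forces m_23 = true.
Unit clause (NOT m_13) forces m_13 = false.
Unit clause (NOT m_33) forces m_33 = false.
Unit clause (m_32) forces m_32 = true.
Unit clause (NOT m_12) forces m_12 = false.
Unit clause (NOT m_42) forces m_42 = false.
Unit clause (m_43) forces m_43 = true.
Now (NOT m_43) is unsatisfied and unit — conflict.
Both values of m_22 lead to a conflict.
Both values of m_11 lead to a conflict.

UNSATISFIABLE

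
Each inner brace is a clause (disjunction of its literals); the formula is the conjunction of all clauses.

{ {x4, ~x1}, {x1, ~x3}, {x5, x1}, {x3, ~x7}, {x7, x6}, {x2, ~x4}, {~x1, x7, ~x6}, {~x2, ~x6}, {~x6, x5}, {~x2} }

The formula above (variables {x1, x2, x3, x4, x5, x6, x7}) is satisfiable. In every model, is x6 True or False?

True

Suppose x6 = 0.
From the singleton clause (x7), x7 = 1.
From the singleton clause (x3), x3 = 1.
From the singleton clause (x1), x1 = 1.
From the singleton clause (x4), x4 = 1.
From the singleton clause (x2), x2 = 1.
Now (~x2) is unsatisfied and unit — conflict.
So every satisfying assignment has x6 = True.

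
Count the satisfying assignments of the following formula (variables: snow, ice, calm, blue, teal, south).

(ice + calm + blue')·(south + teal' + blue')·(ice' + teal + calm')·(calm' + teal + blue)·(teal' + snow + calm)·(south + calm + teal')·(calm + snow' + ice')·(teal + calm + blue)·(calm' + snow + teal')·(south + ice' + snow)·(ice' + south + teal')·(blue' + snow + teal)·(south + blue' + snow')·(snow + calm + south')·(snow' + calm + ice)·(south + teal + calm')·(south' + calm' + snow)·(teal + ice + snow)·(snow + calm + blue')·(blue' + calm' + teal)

There are 2^6 = 64 truth assignments over (snow, ice, calm, blue, teal, south).
Split on teal. With teal = 1, the clauses containing teal are satisfied and teal' drops from the rest; 5 of the 2^5 = 32 assignments to the other variables satisfy what remains.
With teal = 0, by the same count on the reduced clause set, 0 assignments work.
(One model: snow=T, ice=F, calm=T, blue=F, teal=T, south=F.)
Total: 5 + 0 = 5.

5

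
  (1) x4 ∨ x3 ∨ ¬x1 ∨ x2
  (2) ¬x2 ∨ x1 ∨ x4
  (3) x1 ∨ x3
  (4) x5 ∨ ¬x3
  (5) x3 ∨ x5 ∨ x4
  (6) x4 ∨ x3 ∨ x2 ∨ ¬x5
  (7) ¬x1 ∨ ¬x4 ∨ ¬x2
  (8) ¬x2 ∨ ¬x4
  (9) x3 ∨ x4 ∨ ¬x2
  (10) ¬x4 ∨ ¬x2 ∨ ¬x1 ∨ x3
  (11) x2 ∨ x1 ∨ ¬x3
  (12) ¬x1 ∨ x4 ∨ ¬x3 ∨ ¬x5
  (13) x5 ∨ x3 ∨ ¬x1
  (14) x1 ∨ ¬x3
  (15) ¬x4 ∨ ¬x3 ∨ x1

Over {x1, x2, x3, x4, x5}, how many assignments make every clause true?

2

There are 2^5 = 32 truth assignments over (x1, x2, x3, x4, x5).
Split on x4. With x4 = True, the clauses containing x4 are satisfied and ¬x4 drops from the rest; 2 of the 2^4 = 16 assignments to the other variables satisfy what remains.
With x4 = False, by the same count on the reduced clause set, 0 assignments work.
(One model: x1=T, x2=F, x3=F, x4=T, x5=T.)
Total: 2 + 0 = 2.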